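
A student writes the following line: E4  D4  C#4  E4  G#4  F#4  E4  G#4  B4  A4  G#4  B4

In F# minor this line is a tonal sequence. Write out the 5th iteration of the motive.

Unit = 4 notes; the statements start on E4, G#4, B4, moving up a 3rd each time.
Continuing the starts: D5 → F#5.
Statement 5 starts on F#5 and keeps the same diatonic contour: F#5 E5 D5 F#5.

F#5 E5 D5 F#5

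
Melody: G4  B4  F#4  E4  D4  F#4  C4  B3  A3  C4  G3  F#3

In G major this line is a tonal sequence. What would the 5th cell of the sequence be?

B2 D3 A2 G2

Unit = 4 notes; the statements start on G4, D4, A3, moving down a 4th each time.
Continuing the starts: E3 → B2.
From B2 the diatonic shape gives B2 D3 A2 G2.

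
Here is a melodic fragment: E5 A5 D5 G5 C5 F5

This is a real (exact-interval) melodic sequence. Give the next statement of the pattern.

Bb4 Eb5

Unit = 2 notes; the statements start on E5, D5, C5, moving down a 2nd each time.
So cell 4 is Bb4 Eb5.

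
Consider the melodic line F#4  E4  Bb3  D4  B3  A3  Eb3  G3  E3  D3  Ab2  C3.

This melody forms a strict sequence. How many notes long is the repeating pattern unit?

Try groups of 4 (3 cells in 12 notes):
F#4 E4 Bb3 D4 | B3 A3 Eb3 G3 | E3 D3 Ab2 C3
That's a consistent down a 5th shift per cell, and no other grouping gives one.

4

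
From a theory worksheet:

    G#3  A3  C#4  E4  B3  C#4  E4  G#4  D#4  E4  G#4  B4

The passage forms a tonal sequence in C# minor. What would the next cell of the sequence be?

Taking 4-note groups, the heads are G#3, B3, D#4: the pattern moves up a 3rd.
Statement 4 starts on F#4 and keeps the same diatonic contour: F#4 G#4 B4 D#5.

F#4 G#4 B4 D#5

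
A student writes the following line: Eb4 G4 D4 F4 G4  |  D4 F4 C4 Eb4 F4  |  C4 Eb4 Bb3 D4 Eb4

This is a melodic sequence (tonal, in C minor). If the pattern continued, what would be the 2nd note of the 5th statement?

The unit is 5 notes. Position-2 pitches of the 3 shown cells: G4, F4, Eb4.
Extending down a 2nd: D4 → C4.

C4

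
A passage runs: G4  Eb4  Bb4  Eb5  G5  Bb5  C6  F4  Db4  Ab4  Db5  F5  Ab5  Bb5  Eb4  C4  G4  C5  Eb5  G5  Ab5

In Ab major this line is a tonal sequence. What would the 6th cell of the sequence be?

Bb3 G3 Db4 G4 Bb4 Db5 Eb5

Taking 7-note groups, the heads are G4, F4, Eb4: the pattern moves down a 2nd.
Extending down a 2nd: Db4 → C4 → Bb3.
From Bb3 the diatonic shape gives Bb3 G3 Db4 G4 Bb4 Db5 Eb5.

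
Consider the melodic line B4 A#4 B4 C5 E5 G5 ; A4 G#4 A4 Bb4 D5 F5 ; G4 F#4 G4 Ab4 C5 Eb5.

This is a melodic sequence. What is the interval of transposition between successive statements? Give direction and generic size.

With a 6-note motive the entries are B4, A4, G4, each down a 2nd from the previous.
From B4 to A4: down a 2nd.

down a 2nd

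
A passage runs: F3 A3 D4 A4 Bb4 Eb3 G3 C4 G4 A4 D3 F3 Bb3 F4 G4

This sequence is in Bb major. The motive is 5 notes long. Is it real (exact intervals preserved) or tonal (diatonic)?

Every note is diatonic to Bb major.
Cell 1 has +1 semitones from note 4 to 5, but cell 2 has +2 — the interval quality changes while the contour stays the same, which is the hallmark of a tonal sequence.

tonal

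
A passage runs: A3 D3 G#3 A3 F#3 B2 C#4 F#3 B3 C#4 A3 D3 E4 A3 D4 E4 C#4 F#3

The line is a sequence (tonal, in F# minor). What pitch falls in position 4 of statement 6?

The unit is 6 notes. Position-4 pitches of the 3 shown cells: A3, C#4, E4.
Extending up a 3rd: G#4 → B4 → D5.

D5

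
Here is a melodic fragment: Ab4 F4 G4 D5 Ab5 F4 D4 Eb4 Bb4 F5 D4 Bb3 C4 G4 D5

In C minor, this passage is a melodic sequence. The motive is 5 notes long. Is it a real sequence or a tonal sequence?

tonal

Every note is diatonic to C minor.
Cell 1 has +2 semitones from note 2 to 3, but cell 2 has +1 — the interval quality changes while the contour stays the same, which is the hallmark of a tonal sequence.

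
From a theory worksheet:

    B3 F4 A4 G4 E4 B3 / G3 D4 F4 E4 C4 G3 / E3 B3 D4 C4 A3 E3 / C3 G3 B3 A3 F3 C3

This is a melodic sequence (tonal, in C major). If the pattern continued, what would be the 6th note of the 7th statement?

The unit is 6 notes. Position-6 pitches of the 4 shown cells: B3, G3, E3, C3.
Extending down a 3rd: A2 → F2 → D2.

D2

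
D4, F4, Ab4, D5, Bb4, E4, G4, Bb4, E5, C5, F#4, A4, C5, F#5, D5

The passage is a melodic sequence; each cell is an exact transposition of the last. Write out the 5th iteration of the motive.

A#4 C#5 E5 A#5 F#5

The 5-note cells begin on D4, E4, F#4 — each up a 2nd from the last.
Extending up a 2nd: G#4 → A#4.
Statement 5 starts on A#4 and keeps the same exact contour: A#4 C#5 E5 A#5 F#5.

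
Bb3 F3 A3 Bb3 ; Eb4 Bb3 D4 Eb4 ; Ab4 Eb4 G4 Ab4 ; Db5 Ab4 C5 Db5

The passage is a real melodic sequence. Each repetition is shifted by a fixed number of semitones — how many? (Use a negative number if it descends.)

5

Unit = 4 notes; the statements start on Bb3, Eb4, Ab4, Db5, moving up a 4th each time.
Bb3 to Eb4 spans +5 semitones.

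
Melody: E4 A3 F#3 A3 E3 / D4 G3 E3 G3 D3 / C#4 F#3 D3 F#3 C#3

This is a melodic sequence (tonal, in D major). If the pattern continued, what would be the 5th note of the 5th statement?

Grouping in 5s, the 5th note of each cell is E3, D3, C#3.
Extending down a 2nd: B2 → A2.

A2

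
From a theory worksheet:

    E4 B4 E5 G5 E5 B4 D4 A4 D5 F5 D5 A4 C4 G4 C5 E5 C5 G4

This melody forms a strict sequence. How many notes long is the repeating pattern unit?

6

Try groups of 6 (3 cells in 18 notes):
E4 B4 E5 G5 E5 B4 | D4 A4 D5 F5 D5 A4 | C4 G4 C5 E5 C5 G4
Each cell is the previous one down a 2nd — so the unit is 6 notes.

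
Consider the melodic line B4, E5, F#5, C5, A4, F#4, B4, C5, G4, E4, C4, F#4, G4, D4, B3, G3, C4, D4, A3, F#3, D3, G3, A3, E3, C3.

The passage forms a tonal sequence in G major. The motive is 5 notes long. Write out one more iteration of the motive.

A2 D3 E3 B2 G2

Unit = 5 notes; the statements start on B4, F#4, C4, G3, D3, moving down a 4th each time.
Statement 6 starts on A2 and keeps the same diatonic contour: A2 D3 E3 B2 G2.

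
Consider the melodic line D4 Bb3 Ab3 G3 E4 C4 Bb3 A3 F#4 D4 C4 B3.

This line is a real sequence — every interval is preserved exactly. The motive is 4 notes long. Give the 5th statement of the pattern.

With a 4-note motive the entries are D4, E4, F#4, each up a 2nd from the previous.
Extending up a 2nd: G#4 → A#4.
So cell 5 is A#4 F#4 E4 D#4.

A#4 F#4 E4 D#4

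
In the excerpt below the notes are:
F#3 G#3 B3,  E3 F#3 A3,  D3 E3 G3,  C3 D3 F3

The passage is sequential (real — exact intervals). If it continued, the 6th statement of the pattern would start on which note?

Unit = 3 notes; the statements start on F#3, E3, D3, C3, moving down a 2nd each time.
Continuing: Bb2 → Ab2. Statement 6 starts on Ab2.

Ab2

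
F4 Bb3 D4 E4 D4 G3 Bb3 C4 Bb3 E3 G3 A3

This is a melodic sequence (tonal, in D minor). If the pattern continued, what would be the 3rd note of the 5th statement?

Grouping in 4s, the 3rd note of each cell is D4, Bb3, G3.
Carrying that down a 3rd forward: E3 → C3.

C3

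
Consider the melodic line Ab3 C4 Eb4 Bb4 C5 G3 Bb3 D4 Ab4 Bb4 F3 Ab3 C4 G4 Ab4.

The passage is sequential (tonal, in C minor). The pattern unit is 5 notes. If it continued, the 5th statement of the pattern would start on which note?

Taking 5-note groups, the heads are Ab3, G3, F3: the pattern moves down a 2nd.
Extending the heads down a 2nd: Eb3 → D3.

D3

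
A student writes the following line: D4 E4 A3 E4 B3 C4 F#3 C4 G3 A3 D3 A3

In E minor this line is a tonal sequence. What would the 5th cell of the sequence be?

Taking 4-note groups, the heads are D4, B3, G3: the pattern moves down a 3rd.
Extending down a 3rd: E3 → C3.
From C3 the diatonic shape gives C3 D3 G2 D3.

C3 D3 G2 D3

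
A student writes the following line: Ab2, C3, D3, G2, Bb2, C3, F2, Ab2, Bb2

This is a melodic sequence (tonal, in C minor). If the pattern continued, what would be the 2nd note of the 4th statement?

With 3-note cells, note 2 of each statement runs C3, Bb2, Ab2.
From Ab2, down a 2nd gives G2.

G2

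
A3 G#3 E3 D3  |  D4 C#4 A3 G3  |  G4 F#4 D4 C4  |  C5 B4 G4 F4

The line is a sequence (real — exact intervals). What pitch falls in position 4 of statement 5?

Bb4

The unit is 4 notes. Position-4 pitches of the 4 shown cells: D3, G3, C4, F4.
Each moves up a 4th; the next is Bb4.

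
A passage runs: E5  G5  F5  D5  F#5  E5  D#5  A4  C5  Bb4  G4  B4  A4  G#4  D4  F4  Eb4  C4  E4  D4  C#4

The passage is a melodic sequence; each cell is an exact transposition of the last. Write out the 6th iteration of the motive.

With a 7-note motive the entries are E5, A4, D4, each down a 5th from the previous.
Extending down a 5th: G3 → C3 → F2.
From F2 the exact shape gives F2 Ab2 Gb2 Eb2 G2 F2 E2.

F2 Ab2 Gb2 Eb2 G2 F2 E2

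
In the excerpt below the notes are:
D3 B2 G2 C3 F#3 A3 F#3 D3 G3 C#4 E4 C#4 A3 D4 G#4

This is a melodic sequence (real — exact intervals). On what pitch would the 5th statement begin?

F#5

Unit = 5 notes; the statements start on D3, A3, E4, moving up a 5th each time.
Continuing: B4 → F#5. Statement 5 starts on F#5.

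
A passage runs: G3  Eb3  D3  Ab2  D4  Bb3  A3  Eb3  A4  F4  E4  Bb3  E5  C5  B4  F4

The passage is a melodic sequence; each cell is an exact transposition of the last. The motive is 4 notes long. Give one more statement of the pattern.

The 4-note cells begin on G3, D4, A4, E5 — each up a 5th from the last.
Statement 5 starts on B5 and keeps the same exact contour: B5 G5 F#5 C5.

B5 G5 F#5 C5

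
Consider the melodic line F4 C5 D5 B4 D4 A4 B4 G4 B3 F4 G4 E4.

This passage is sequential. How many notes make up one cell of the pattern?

4

Try groups of 4 (3 cells in 12 notes):
F4 C5 D5 B4 | D4 A4 B4 G4 | B3 F4 G4 E4
Each cell is the previous one down a 3rd — so the unit is 4 notes.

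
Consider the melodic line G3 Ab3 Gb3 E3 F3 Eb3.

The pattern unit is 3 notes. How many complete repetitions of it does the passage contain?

2

6 notes in groups of 3 gives 6/3 = 2 statements.
Starts: G3, E3 — each down a 3rd.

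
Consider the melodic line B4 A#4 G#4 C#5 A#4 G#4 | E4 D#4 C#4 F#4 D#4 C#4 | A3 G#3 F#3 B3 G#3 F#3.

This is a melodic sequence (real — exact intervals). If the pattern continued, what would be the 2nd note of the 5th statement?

F#2

Grouping in 6s, the 2nd note of each cell is A#4, D#4, G#3.
Carrying that down a 5th forward: C#3 → F#2.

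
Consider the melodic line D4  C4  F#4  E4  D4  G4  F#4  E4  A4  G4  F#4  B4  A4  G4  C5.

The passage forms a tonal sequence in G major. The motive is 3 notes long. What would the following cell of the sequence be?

B4 A4 D5

Taking 3-note groups, the heads are D4, E4, F#4, G4, A4: the pattern moves up a 2nd.
From B4 the diatonic shape gives B4 A4 D5.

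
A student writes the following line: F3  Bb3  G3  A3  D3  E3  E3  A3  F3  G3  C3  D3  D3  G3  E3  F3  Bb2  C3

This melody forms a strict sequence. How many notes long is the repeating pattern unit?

6

18 notes total. Splitting into 3 groups of 6:
F3 Bb3 G3 A3 D3 E3 | E3 A3 F3 G3 C3 D3 | D3 G3 E3 F3 Bb2 C3
Each cell is the previous one down a 2nd — so the unit is 6 notes.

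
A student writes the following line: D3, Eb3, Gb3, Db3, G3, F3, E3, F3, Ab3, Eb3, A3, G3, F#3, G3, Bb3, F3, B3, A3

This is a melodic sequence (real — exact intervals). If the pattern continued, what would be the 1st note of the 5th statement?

A#3

With 6-note cells, note 1 of each statement runs D3, E3, F#3.
Carrying that up a 2nd forward: G#3 → A#3.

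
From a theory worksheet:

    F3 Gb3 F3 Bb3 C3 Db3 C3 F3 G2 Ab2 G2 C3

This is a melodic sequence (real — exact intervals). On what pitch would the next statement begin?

With a 4-note motive the entries are F3, C3, G2, each down a 4th from the previous.
The next head, down a 4th from G2, is D2.

D2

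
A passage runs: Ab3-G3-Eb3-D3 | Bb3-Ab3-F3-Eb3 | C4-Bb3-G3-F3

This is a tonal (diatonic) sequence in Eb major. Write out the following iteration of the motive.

D4 C4 Ab3 G3

With a 4-note motive the entries are Ab3, Bb3, C4, each up a 2nd from the previous.
From D4 the diatonic shape gives D4 C4 Ab3 G3.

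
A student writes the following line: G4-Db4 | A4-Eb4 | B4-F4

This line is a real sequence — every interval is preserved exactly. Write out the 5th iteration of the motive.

The 2-note cells begin on G4, A4, B4 — each up a 2nd from the last.
Continuing the starts: C#5 → D#5.
From D#5 the exact shape gives D#5 A4.

D#5 A4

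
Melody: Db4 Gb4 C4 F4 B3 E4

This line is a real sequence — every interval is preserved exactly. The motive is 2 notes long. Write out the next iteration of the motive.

A#3 D#4

Unit = 2 notes; the statements start on Db4, C4, B3, moving down a 2nd each time.
From A#3 the exact shape gives A#3 D#4.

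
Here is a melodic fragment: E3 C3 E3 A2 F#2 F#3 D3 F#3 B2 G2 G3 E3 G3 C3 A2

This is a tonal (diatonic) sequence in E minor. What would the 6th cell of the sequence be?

Unit = 5 notes; the statements start on E3, F#3, G3, moving up a 2nd each time.
Extending up a 2nd: A3 → B3 → C4.
So cell 6 is C4 A3 C4 F#3 D3.

C4 A3 C4 F#3 D3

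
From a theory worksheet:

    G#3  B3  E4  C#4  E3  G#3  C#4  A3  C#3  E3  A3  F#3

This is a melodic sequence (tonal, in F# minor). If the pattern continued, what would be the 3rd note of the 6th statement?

Grouping in 4s, the 3rd note of each cell is E4, C#4, A3.
Carrying that down a 3rd forward: F#3 → D3 → B2.

B2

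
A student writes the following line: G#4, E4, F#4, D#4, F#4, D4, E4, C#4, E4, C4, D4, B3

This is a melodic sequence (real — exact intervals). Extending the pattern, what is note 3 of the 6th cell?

With 4-note cells, note 3 of each statement runs F#4, E4, D4.
Extending down a 2nd: C4 → Bb3 → Ab3.

Ab3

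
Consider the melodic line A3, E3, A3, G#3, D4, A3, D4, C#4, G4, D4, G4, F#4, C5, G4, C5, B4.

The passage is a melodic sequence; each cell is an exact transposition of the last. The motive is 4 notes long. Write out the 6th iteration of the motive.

The 4-note cells begin on A3, D4, G4, C5 — each up a 4th from the last.
Continuing the starts: F5 → Bb5.
So cell 6 is Bb5 F5 Bb5 A5.

Bb5 F5 Bb5 A5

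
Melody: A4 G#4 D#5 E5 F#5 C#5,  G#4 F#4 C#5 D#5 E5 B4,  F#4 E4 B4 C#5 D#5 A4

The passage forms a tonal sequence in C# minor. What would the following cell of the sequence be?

The 6-note cells begin on A4, G#4, F#4 — each down a 2nd from the last.
Statement 4 starts on E4 and keeps the same diatonic contour: E4 D#4 A4 B4 C#5 G#4.

E4 D#4 A4 B4 C#5 G#4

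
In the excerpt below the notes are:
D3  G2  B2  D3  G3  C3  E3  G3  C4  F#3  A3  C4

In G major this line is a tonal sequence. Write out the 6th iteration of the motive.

E5 A4 C5 E5

The 4-note cells begin on D3, G3, C4 — each up a 4th from the last.
Extending up a 4th: F#4 → B4 → E5.
From E5 the diatonic shape gives E5 A4 C5 E5.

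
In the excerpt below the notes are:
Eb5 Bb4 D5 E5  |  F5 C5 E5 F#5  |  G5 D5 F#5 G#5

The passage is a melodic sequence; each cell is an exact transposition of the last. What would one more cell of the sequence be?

A5 E5 G#5 A#5

The 4-note cells begin on Eb5, F5, G5 — each up a 2nd from the last.
Statement 4 starts on A5 and keeps the same exact contour: A5 E5 G#5 A#5.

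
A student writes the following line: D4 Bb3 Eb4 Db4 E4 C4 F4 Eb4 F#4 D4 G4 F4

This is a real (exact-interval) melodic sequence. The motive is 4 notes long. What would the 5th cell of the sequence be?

Taking 4-note groups, the heads are D4, E4, F#4: the pattern moves up a 2nd.
Continuing the starts: G#4 → A#4.
Statement 5 starts on A#4 and keeps the same exact contour: A#4 F#4 B4 A4.

A#4 F#4 B4 A4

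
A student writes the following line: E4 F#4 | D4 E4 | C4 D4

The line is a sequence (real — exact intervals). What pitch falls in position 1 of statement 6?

Grouping in 2s, the 1st note of each cell is E4, D4, C4.
Extending down a 2nd: Bb3 → Ab3 → Gb3.

Gb3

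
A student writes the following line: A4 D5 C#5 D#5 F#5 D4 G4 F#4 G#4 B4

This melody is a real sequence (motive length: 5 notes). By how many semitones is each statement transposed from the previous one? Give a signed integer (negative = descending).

-7

Taking 5-note groups, the heads are A4, D4: the pattern moves down a 5th.
Counting half-steps from A4 to D4: -7.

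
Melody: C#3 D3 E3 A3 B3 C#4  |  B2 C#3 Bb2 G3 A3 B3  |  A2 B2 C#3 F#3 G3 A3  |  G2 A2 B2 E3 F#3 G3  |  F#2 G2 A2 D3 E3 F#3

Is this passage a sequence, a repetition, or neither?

neither

Note 3 of cell 2 is Bb2; if this were a sequence it would be D3. No unit length gives a consistent transposition pattern.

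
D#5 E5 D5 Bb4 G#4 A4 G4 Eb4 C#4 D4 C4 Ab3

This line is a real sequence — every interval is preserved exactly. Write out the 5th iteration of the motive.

B2 C3 Bb2 Gb2

Unit = 4 notes; the statements start on D#5, G#4, C#4, moving down a 5th each time.
Extending down a 5th: F#3 → B2.
From B2 the exact shape gives B2 C3 Bb2 Gb2.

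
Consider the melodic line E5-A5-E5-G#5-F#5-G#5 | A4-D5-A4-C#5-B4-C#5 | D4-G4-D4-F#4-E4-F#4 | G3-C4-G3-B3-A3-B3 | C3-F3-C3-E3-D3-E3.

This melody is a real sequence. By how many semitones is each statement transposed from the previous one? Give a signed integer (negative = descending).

The 6-note cells begin on E5, A4, D4, G3, C3 — each down a 5th from the last.
E5 to A4 spans -7 semitones.

-7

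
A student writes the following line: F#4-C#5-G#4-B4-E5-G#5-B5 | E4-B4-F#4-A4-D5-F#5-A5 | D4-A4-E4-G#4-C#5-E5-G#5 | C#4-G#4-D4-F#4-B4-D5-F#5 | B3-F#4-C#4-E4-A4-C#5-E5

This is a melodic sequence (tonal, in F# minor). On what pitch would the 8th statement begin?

F#3

The 7-note cells begin on F#4, E4, D4, C#4, B3 — each down a 2nd from the last.
Extending the heads down a 2nd: A3 → G#3 → F#3.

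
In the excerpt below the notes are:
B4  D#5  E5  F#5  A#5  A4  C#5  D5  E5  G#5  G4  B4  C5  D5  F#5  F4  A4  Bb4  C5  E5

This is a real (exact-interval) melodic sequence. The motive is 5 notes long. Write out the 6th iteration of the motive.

The 5-note cells begin on B4, A4, G4, F4 — each down a 2nd from the last.
Extending down a 2nd: Eb4 → Db4.
So cell 6 is Db4 F4 Gb4 Ab4 C5.

Db4 F4 Gb4 Ab4 C5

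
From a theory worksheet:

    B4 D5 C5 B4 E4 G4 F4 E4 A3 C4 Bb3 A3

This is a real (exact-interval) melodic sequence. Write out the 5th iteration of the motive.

With a 4-note motive the entries are B4, E4, A3, each down a 5th from the previous.
Carrying on: D3 → G2.
From G2 the exact shape gives G2 Bb2 Ab2 G2.

G2 Bb2 Ab2 G2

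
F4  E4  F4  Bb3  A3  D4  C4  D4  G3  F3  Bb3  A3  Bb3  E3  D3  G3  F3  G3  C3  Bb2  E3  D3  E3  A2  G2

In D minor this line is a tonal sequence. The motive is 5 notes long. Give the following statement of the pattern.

The 5-note cells begin on F4, D4, Bb3, G3, E3 — each down a 3rd from the last.
From C3 the diatonic shape gives C3 Bb2 C3 F2 E2.

C3 Bb2 C3 F2 E2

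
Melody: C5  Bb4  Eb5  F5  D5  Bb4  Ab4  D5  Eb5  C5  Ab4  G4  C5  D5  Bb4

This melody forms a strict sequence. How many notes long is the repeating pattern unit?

Try groups of 5 (3 cells in 15 notes):
C5 Bb4 Eb5 F5 D5 | Bb4 Ab4 D5 Eb5 C5 | Ab4 G4 C5 D5 Bb4
Every group is a transposition down a 2nd of the one before; no shorter unit works.

5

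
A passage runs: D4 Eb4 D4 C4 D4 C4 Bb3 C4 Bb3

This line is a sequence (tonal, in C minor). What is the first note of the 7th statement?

With a 3-note motive the entries are D4, C4, Bb3, each down a 2nd from the previous.
Extending the heads down a 2nd: Ab3 → G3 → F3 → Eb3.

Eb3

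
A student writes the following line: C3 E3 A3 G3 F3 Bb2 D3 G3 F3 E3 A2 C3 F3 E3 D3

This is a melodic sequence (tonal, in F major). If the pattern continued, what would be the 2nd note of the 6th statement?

With 5-note cells, note 2 of each statement runs E3, D3, C3.
Carrying that down a 2nd forward: Bb2 → A2 → G2.

G2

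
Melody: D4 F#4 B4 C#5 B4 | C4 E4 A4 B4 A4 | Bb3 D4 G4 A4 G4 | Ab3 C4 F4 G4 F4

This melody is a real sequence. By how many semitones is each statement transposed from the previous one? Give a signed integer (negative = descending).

With a 5-note motive the entries are D4, C4, Bb3, Ab3, each down a 2nd from the previous.
Counting half-steps from D4 to C4: -2.

-2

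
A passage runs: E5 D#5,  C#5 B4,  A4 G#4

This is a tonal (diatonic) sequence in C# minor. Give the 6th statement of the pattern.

B3 A3

Unit = 2 notes; the statements start on E5, C#5, A4, moving down a 3rd each time.
Carrying on: F#4 → D#4 → B3.
Statement 6 starts on B3 and keeps the same diatonic contour: B3 A3.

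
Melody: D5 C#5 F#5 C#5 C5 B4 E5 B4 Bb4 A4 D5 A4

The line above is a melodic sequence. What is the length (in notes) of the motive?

12 notes total. Splitting into 3 groups of 4:
D5 C#5 F#5 C#5 | C5 B4 E5 B4 | Bb4 A4 D5 A4
That's a consistent down a 2nd shift per cell, and no other grouping gives one.

4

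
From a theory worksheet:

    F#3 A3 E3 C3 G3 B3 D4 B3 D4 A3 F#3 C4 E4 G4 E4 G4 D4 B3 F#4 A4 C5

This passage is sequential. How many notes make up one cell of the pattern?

21 notes total. Splitting into 3 groups of 7:
F#3 A3 E3 C3 G3 B3 D4 | B3 D4 A3 F#3 C4 E4 G4 | E4 G4 D4 B3 F#4 A4 C5
Each cell is the previous one up a 4th — so the unit is 7 notes.

7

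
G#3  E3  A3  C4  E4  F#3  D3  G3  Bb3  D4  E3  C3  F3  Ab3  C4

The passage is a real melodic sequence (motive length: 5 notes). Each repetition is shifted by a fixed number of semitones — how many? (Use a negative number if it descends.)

-2

The 5-note cells begin on G#3, F#3, E3 — each down a 2nd from the last.
G#3 to F#3 spans -2 semitones.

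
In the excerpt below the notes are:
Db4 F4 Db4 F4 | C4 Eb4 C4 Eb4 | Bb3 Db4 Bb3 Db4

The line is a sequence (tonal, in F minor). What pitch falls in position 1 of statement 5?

G3

Grouping in 4s, the 1st note of each cell is Db4, C4, Bb3.
Extending down a 2nd: Ab3 → G3.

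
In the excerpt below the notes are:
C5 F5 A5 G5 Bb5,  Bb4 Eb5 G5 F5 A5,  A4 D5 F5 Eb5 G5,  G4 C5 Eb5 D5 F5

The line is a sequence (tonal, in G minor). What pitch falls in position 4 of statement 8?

G4

Grouping in 5s, the 4th note of each cell is G5, F5, Eb5, D5.
Carrying that down a 2nd forward: C5 → Bb4 → A4 → G4.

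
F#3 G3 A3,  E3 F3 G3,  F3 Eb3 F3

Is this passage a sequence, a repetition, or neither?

neither

Note 1 of cell 3 is F3; if this were a sequence it would be D3. No unit length gives a consistent transposition pattern.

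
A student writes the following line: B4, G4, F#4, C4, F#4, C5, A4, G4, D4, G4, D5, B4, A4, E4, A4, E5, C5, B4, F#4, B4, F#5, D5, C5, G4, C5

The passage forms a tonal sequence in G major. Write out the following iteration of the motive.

With a 5-note motive the entries are B4, C5, D5, E5, F#5, each up a 2nd from the previous.
From G5 the diatonic shape gives G5 E5 D5 A4 D5.

G5 E5 D5 A4 D5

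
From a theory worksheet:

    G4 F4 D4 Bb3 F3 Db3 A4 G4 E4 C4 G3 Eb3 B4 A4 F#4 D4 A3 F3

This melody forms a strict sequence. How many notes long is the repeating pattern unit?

There are 18 notes; a 6-note unit gives 3 cells:
G4 F4 D4 Bb3 F3 Db3 | A4 G4 E4 C4 G3 Eb3 | B4 A4 F#4 D4 A3 F3
Each cell is the previous one up a 2nd — so the unit is 6 notes.

6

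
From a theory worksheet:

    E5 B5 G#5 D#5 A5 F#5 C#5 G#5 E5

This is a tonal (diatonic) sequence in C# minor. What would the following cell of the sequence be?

B4 F#5 D#5

With a 3-note motive the entries are E5, D#5, C#5, each down a 2nd from the previous.
So cell 4 is B4 F#5 D#5.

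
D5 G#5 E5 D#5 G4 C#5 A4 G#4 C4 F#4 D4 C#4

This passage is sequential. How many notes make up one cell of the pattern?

4

12 notes total. Splitting into 3 groups of 4:
D5 G#5 E5 D#5 | G4 C#5 A4 G#4 | C4 F#4 D4 C#4
That's a consistent down a 5th shift per cell, and no other grouping gives one.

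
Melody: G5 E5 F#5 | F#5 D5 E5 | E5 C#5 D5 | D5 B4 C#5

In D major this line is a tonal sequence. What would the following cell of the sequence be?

With a 3-note motive the entries are G5, F#5, E5, D5, each down a 2nd from the previous.
Statement 5 starts on C#5 and keeps the same diatonic contour: C#5 A4 B4.

C#5 A4 B4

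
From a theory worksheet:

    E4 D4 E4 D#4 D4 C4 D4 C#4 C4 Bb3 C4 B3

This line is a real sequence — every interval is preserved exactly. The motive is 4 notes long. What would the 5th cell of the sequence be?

Ab3 Gb3 Ab3 G3

The 4-note cells begin on E4, D4, C4 — each down a 2nd from the last.
Continuing the starts: Bb3 → Ab3.
Statement 5 starts on Ab3 and keeps the same exact contour: Ab3 Gb3 Ab3 G3.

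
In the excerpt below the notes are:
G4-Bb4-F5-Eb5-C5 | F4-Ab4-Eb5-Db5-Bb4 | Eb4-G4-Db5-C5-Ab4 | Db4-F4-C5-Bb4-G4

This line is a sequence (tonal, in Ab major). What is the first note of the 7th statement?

Ab3

The 5-note cells begin on G4, F4, Eb4, Db4 — each down a 2nd from the last.
Continuing: C4 → Bb3 → Ab3. Statement 7 starts on Ab3.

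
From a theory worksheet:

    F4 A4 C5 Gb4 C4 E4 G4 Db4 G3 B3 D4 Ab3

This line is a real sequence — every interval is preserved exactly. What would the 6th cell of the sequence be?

E2 G#2 B2 F2

Unit = 4 notes; the statements start on F4, C4, G3, moving down a 4th each time.
Continuing the starts: D3 → A2 → E2.
Statement 6 starts on E2 and keeps the same exact contour: E2 G#2 B2 F2.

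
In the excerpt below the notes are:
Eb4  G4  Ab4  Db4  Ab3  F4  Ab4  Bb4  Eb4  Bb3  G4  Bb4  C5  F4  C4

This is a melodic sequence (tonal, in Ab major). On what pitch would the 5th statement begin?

With a 5-note motive the entries are Eb4, F4, G4, each up a 2nd from the previous.
Continuing: Ab4 → Bb4. Statement 5 starts on Bb4.

Bb4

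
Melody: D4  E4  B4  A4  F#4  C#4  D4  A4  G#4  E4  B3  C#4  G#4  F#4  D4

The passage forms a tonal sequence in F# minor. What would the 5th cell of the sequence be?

G#3 A3 E4 D4 B3

The 5-note cells begin on D4, C#4, B3 — each down a 2nd from the last.
Extending down a 2nd: A3 → G#3.
Statement 5 starts on G#3 and keeps the same diatonic contour: G#3 A3 E4 D4 B3.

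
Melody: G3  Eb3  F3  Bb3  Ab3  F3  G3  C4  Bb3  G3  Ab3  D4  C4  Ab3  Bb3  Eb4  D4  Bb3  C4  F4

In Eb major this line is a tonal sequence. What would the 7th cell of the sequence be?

F4 D4 Eb4 Ab4

The 4-note cells begin on G3, Ab3, Bb3, C4, D4 — each up a 2nd from the last.
Carrying on: Eb4 → F4.
From F4 the diatonic shape gives F4 D4 Eb4 Ab4.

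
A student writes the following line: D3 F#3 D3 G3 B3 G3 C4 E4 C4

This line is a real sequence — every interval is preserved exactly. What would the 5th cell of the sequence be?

Bb4 D5 Bb4

The 3-note cells begin on D3, G3, C4 — each up a 4th from the last.
Continuing the starts: F4 → Bb4.
Statement 5 starts on Bb4 and keeps the same exact contour: Bb4 D5 Bb4.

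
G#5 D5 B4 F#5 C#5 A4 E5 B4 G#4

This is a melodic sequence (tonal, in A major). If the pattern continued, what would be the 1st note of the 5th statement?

Grouping in 3s, the 1st note of each cell is G#5, F#5, E5.
Extending down a 2nd: D5 → C#5.

C#5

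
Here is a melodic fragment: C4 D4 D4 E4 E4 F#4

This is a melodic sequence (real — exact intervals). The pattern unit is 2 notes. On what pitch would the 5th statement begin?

G#4

The 2-note cells begin on C4, D4, E4 — each up a 2nd from the last.
Extending the heads up a 2nd: F#4 → G#4.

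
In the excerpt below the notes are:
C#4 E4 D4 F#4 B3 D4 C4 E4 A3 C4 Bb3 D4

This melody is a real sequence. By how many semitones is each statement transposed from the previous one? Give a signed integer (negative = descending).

Unit = 4 notes; the statements start on C#4, B3, A3, moving down a 2nd each time.
Counting half-steps from C#4 to B3: -2.

-2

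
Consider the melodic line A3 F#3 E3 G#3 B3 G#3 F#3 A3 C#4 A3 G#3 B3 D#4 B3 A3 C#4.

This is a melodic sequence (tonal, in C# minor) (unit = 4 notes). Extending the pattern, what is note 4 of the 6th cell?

E4

With 4-note cells, note 4 of each statement runs G#3, A3, B3, C#4.
Carrying that up a 2nd forward: D#4 → E4.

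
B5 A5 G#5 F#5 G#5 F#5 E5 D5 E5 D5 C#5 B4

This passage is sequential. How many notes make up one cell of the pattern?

Try groups of 4 (3 cells in 12 notes):
B5 A5 G#5 F#5 | G#5 F#5 E5 D5 | E5 D5 C#5 B4
Every group is a transposition down a 3rd of the one before; no shorter unit works.

4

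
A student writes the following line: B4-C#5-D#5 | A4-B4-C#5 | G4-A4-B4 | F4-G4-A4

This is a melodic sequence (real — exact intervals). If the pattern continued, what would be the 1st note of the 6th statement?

Db4

With 3-note cells, note 1 of each statement runs B4, A4, G4, F4.
Extending down a 2nd: Eb4 → Db4.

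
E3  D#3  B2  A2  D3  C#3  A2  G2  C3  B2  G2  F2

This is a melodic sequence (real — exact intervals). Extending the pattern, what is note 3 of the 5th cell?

Eb2

Grouping in 4s, the 3rd note of each cell is B2, A2, G2.
Carrying that down a 2nd forward: F2 → Eb2.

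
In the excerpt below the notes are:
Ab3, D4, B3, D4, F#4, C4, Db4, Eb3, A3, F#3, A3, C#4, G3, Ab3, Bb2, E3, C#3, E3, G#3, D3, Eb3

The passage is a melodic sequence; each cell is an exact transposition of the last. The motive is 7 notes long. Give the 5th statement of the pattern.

C2 F#2 D#2 F#2 A#2 E2 F2

Unit = 7 notes; the statements start on Ab3, Eb3, Bb2, moving down a 4th each time.
Carrying on: F2 → C2.
So cell 5 is C2 F#2 D#2 F#2 A#2 E2 F2.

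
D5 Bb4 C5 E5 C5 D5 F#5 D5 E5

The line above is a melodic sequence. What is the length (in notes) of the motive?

9 notes total. Splitting into 3 groups of 3:
D5 Bb4 C5 | E5 C5 D5 | F#5 D5 E5
Each cell is the previous one up a 2nd — so the unit is 3 notes.

3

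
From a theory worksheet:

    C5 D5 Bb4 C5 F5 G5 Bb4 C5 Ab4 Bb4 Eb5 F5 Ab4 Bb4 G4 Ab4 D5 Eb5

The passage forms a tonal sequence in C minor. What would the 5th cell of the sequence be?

The 6-note cells begin on C5, Bb4, Ab4 — each down a 2nd from the last.
Carrying on: G4 → F4.
Statement 5 starts on F4 and keeps the same diatonic contour: F4 G4 Eb4 F4 Bb4 C5.

F4 G4 Eb4 F4 Bb4 C5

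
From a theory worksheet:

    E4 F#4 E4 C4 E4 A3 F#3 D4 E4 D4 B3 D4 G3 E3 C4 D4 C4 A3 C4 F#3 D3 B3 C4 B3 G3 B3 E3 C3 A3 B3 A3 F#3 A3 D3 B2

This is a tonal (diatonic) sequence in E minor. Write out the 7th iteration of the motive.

F#3 G3 F#3 D3 F#3 B2 G2

Unit = 7 notes; the statements start on E4, D4, C4, B3, A3, moving down a 2nd each time.
Carrying on: G3 → F#3.
Statement 7 starts on F#3 and keeps the same diatonic contour: F#3 G3 F#3 D3 F#3 B2 G2.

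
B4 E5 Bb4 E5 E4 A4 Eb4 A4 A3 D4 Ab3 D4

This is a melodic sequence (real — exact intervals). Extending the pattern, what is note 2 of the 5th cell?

The unit is 4 notes. Position-2 pitches of the 3 shown cells: E5, A4, D4.
Extending down a 5th: G3 → C3.

C3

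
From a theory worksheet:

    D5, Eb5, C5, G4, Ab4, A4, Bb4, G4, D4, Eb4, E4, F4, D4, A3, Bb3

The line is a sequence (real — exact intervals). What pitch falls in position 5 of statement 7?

D2

The unit is 5 notes. Position-5 pitches of the 3 shown cells: Ab4, Eb4, Bb3.
Each moves down a 4th. Continuing: F3 → C3 → G2 → D2.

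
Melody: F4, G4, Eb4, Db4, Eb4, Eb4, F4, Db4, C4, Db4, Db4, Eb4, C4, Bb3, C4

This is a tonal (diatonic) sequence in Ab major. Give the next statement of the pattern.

C4 Db4 Bb3 Ab3 Bb3

Taking 5-note groups, the heads are F4, Eb4, Db4: the pattern moves down a 2nd.
Statement 4 starts on C4 and keeps the same diatonic contour: C4 Db4 Bb3 Ab3 Bb3.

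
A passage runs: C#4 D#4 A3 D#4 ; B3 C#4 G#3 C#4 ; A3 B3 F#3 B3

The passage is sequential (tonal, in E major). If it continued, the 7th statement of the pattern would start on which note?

D#3

The 4-note cells begin on C#4, B3, A3 — each down a 2nd from the last.
Continuing: G#3 → F#3 → E3 → D#3. Statement 7 starts on D#3.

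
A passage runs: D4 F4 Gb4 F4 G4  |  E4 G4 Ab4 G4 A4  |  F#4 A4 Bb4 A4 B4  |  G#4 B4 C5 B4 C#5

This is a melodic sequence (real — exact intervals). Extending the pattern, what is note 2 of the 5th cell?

With 5-note cells, note 2 of each statement runs F4, G4, A4, B4.
Each moves up a 2nd; the next is C#5.

C#5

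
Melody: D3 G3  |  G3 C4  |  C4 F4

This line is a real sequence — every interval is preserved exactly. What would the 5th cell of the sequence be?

Bb4 Eb5

With a 2-note motive the entries are D3, G3, C4, each up a 4th from the previous.
Extending up a 4th: F4 → Bb4.
So cell 5 is Bb4 Eb5.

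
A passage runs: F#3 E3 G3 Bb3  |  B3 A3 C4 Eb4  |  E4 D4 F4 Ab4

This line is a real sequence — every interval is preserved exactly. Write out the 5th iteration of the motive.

D5 C5 Eb5 Gb5

The 4-note cells begin on F#3, B3, E4 — each up a 4th from the last.
Carrying on: A4 → D5.
So cell 5 is D5 C5 Eb5 Gb5.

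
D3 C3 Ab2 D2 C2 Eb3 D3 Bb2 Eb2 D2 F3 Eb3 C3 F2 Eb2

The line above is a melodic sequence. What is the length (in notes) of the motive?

5

There are 15 notes; a 5-note unit gives 3 cells:
D3 C3 Ab2 D2 C2 | Eb3 D3 Bb2 Eb2 D2 | F3 Eb3 C3 F2 Eb2
Every group is a transposition up a 2nd of the one before; no shorter unit works.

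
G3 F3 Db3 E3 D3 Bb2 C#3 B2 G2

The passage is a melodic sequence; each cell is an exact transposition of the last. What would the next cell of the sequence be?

The 3-note cells begin on G3, E3, C#3 — each down a 3rd from the last.
From A#2 the exact shape gives A#2 G#2 E2.

A#2 G#2 E2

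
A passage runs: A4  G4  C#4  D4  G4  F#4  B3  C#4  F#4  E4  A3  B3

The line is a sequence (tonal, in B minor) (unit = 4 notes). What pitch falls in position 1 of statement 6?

C#4

With 4-note cells, note 1 of each statement runs A4, G4, F#4.
Extending down a 2nd: E4 → D4 → C#4.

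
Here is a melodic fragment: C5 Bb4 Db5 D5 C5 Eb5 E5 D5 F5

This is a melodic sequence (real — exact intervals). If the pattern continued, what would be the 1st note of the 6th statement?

A#5

Grouping in 3s, the 1st note of each cell is C5, D5, E5.
Carrying that up a 2nd forward: F#5 → G#5 → A#5.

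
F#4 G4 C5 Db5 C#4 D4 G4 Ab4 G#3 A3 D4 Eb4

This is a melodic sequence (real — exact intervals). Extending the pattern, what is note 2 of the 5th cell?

B2

With 4-note cells, note 2 of each statement runs G4, D4, A3.
Carrying that down a 4th forward: E3 → B2.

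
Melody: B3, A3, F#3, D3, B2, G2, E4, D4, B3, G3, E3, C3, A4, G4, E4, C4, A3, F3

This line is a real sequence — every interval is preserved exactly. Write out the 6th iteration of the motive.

Taking 6-note groups, the heads are B3, E4, A4: the pattern moves up a 4th.
Continuing the starts: D5 → G5 → C6.
From C6 the exact shape gives C6 Bb5 G5 Eb5 C5 Ab4.

C6 Bb5 G5 Eb5 C5 Ab4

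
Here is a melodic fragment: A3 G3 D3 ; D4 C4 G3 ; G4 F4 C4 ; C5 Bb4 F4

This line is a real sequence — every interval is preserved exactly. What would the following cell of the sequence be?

With a 3-note motive the entries are A3, D4, G4, C5, each up a 4th from the previous.
From F5 the exact shape gives F5 Eb5 Bb4.

F5 Eb5 Bb4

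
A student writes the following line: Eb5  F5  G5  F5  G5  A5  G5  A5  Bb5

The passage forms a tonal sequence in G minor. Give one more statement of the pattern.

A5 Bb5 C6

The 3-note cells begin on Eb5, F5, G5 — each up a 2nd from the last.
From A5 the diatonic shape gives A5 Bb5 C6.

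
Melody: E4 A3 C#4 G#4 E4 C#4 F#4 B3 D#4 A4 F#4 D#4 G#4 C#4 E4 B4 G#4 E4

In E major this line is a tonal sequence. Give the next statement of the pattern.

Unit = 6 notes; the statements start on E4, F#4, G#4, moving up a 2nd each time.
So cell 4 is A4 D#4 F#4 C#5 A4 F#4.

A4 D#4 F#4 C#5 A4 F#4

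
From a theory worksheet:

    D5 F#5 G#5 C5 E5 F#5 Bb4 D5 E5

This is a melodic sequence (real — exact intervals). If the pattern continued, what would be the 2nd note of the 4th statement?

With 3-note cells, note 2 of each statement runs F#5, E5, D5.
One more down a 2nd gives C5.

C5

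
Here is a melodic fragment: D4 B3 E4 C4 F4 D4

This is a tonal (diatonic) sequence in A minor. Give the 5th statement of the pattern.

A4 F4

Unit = 2 notes; the statements start on D4, E4, F4, moving up a 2nd each time.
Continuing the starts: G4 → A4.
Statement 5 starts on A4 and keeps the same diatonic contour: A4 F4.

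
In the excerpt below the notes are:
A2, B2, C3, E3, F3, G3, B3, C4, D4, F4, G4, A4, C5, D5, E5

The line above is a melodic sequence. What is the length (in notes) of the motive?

3

15 notes total. Splitting into 5 groups of 3:
A2 B2 C3 | E3 F3 G3 | B3 C4 D4 | F4 G4 A4 | C5 D5 E5
Each cell is the previous one up a 5th — so the unit is 3 notes.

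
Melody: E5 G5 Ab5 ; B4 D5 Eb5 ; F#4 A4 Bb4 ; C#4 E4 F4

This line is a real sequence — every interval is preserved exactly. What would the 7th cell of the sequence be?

A#2 C#3 D3

With a 3-note motive the entries are E5, B4, F#4, C#4, each down a 4th from the previous.
Continuing the starts: G#3 → D#3 → A#2.
From A#2 the exact shape gives A#2 C#3 D3.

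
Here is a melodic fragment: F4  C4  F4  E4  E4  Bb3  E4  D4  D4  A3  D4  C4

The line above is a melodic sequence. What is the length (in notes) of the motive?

There are 12 notes; a 4-note unit gives 3 cells:
F4 C4 F4 E4 | E4 Bb3 E4 D4 | D4 A3 D4 C4
Every group is a transposition down a 2nd of the one before; no shorter unit works.

4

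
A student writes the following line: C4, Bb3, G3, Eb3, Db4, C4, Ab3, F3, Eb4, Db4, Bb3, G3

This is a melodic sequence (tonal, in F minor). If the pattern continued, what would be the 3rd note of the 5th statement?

Grouping in 4s, the 3rd note of each cell is G3, Ab3, Bb3.
Carrying that up a 2nd forward: C4 → Db4.

Db4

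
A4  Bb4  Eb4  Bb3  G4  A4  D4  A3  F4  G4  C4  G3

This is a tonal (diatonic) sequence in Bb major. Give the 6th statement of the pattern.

The 4-note cells begin on A4, G4, F4 — each down a 2nd from the last.
Carrying on: Eb4 → D4 → C4.
So cell 6 is C4 D4 G3 D3.

C4 D4 G3 D3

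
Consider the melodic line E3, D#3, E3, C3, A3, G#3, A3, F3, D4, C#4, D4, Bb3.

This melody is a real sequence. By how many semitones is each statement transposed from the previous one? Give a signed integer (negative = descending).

With a 4-note motive the entries are E3, A3, D4, each up a 4th from the previous.
E3→A3 is 57 − 52 = 5 semitones.

5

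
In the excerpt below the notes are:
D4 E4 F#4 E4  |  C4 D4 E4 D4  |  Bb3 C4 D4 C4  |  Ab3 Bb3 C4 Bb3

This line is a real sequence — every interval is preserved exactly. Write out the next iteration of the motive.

The 4-note cells begin on D4, C4, Bb3, Ab3 — each down a 2nd from the last.
From Gb3 the exact shape gives Gb3 Ab3 Bb3 Ab3.

Gb3 Ab3 Bb3 Ab3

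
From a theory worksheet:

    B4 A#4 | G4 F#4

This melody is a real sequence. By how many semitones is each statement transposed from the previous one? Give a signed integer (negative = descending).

-4

Taking 2-note groups, the heads are B4, G4: the pattern moves down a 3rd.
B4 to G4 spans -4 semitones.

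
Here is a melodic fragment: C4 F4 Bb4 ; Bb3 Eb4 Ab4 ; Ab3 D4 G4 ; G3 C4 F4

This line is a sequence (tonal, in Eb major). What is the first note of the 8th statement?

The 3-note cells begin on C4, Bb3, Ab3, G3 — each down a 2nd from the last.
Extending the heads down a 2nd: F3 → Eb3 → D3 → C3.

C3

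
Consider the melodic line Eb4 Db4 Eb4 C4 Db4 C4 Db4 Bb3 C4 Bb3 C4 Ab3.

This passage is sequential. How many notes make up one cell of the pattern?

Try groups of 4 (3 cells in 12 notes):
Eb4 Db4 Eb4 C4 | Db4 C4 Db4 Bb3 | C4 Bb3 C4 Ab3
Every group is a transposition down a 2nd of the one before; no shorter unit works.

4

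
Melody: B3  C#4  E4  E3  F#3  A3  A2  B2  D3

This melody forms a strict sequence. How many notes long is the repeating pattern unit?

3

9 notes total. Splitting into 3 groups of 3:
B3 C#4 E4 | E3 F#3 A3 | A2 B2 D3
Each cell is the previous one down a 5th — so the unit is 3 notes.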